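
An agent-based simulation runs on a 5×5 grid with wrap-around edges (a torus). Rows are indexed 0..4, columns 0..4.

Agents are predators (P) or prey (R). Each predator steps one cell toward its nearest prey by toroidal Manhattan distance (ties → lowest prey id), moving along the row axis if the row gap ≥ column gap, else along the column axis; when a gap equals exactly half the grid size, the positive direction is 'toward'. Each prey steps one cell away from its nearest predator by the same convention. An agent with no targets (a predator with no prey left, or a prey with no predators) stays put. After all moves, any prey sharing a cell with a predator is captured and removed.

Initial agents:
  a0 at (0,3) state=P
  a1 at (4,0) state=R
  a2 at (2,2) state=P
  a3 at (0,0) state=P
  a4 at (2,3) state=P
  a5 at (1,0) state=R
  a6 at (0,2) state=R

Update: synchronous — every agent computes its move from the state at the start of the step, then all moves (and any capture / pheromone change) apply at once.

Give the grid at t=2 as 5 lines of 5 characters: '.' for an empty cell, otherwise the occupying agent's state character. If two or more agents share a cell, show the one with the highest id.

t=1: a0@(0,2):P a1@(3,0):R a2@(1,2):P a3@(4,0):P a4@(2,4):P a5@(2,0):R a6@(0,1):R
t=2: a0@(0,1):P a2@(0,2):P a3@(3,0):P a4@(2,0):P a5@(2,1):R a6@(0,0):R

RPP..
.....
PR...
P....
.....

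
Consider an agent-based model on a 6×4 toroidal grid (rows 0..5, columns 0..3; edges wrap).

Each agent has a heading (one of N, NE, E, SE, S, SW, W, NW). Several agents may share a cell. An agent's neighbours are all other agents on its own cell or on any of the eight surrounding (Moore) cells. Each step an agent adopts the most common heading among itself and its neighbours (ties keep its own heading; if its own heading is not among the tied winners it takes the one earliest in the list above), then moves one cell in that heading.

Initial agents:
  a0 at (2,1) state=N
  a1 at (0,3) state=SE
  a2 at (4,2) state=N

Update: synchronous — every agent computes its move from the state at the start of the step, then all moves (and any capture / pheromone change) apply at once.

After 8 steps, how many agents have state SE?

t=1: a0@(1,1):N a1@(1,0):SE a2@(3,2):N
t=2: a0@(0,1):N a1@(2,1):SE a2@(2,2):N
t=3: a0@(5,1):N a1@(3,2):SE a2@(1,2):N
t=4: a0@(4,1):N a1@(4,3):SE a2@(0,2):N
t=5: a0@(3,1):N a1@(5,0):SE a2@(5,2):N
t=6: a0@(2,1):N a1@(0,1):SE a2@(4,2):N
t=7: a0@(1,1):N a1@(1,2):SE a2@(3,2):N
t=8: a0@(0,1):N a1@(2,3):SE a2@(2,2):N

1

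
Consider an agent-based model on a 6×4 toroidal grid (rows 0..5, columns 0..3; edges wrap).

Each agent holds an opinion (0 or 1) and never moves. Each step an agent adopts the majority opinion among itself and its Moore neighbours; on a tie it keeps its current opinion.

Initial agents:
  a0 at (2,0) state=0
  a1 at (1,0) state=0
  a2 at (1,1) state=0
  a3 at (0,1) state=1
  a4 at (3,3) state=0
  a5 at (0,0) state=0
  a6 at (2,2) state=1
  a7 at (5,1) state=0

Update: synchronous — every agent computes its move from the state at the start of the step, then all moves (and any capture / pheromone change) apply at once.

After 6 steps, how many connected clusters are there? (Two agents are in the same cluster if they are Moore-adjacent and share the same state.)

1

t=1: a0@(2,0):0 a1@(1,0):0 a2@(1,1):0 a3@(0,1):0 a4@(3,3):0 a5@(0,0):0 a6@(2,2):0 a7@(5,1):0
t=2: (unchanged — steady state)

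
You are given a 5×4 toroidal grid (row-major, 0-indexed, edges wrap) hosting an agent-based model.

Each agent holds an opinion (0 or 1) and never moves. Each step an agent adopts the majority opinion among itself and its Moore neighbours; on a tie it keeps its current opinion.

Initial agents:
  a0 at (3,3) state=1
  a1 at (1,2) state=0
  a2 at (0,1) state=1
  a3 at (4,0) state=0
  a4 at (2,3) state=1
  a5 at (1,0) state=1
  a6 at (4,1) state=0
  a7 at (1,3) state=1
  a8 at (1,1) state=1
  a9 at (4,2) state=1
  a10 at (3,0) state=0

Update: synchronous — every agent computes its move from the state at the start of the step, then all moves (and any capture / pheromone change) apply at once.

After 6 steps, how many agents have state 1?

8

t=1: a0@(3,3):1 a1@(1,2):1 a2@(0,1):1 a3@(4,0):0 a4@(2,3):1 a5@(1,0):1 a6@(4,1):0 a7@(1,3):1 a8@(1,1):1 a9@(4,2):1 a10@(3,0):0
t=2: (unchanged — steady state)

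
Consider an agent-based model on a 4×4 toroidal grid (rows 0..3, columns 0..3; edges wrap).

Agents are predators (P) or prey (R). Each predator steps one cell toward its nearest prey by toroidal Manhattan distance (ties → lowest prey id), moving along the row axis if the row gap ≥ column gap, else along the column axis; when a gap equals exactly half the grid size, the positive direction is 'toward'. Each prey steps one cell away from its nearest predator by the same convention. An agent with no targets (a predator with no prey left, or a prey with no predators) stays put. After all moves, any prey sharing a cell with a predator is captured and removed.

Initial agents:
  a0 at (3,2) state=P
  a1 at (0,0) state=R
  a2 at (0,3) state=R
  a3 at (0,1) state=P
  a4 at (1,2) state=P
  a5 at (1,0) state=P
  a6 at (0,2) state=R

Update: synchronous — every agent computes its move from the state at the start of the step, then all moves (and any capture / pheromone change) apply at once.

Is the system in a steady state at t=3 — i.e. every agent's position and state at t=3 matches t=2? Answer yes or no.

no

t=1: a0@(0,2):P a1@(0,3):R a2@(1,3):R a3@(0,0):P a4@(0,2):P a5@(0,0):P a6@(1,2):R
t=2: a0@(0,3):P a1@(0,0):R a2@(2,3):R a3@(0,3):P a4@(0,3):P a5@(0,3):P a6@(2,2):R
t=3: a0@(0,0):P a1@(0,1):R a2@(1,3):R a3@(0,0):P a4@(0,0):P a5@(0,0):P a6@(1,2):R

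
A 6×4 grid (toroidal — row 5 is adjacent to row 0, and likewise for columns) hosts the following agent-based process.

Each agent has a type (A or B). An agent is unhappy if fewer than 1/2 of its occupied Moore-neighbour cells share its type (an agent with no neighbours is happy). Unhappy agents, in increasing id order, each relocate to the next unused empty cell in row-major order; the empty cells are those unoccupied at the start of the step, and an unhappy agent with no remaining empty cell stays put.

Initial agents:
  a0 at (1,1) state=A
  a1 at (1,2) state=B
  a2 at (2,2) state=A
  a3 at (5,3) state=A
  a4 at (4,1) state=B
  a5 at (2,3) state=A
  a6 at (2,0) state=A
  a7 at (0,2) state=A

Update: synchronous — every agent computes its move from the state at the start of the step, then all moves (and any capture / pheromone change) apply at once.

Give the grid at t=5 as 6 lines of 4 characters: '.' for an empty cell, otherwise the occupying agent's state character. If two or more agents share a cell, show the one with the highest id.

B.A.
.A..
A.AA
....
.B..
...A

t=1: a0@(1,1):A a1@(0,0):B a2@(2,2):A a3@(5,3):A a4@(4,1):B a5@(2,3):A a6@(2,0):A a7@(0,2):A
t=2: a0@(1,1):A a1@(0,1):B a2@(2,2):A a3@(5,3):A a4@(4,1):B a5@(2,3):A a6@(2,0):A a7@(0,2):A
t=3: a0@(1,1):A a1@(0,0):B a2@(2,2):A a3@(5,3):A a4@(4,1):B a5@(2,3):A a6@(2,0):A a7@(0,2):A
t=4: a0@(1,1):A a1@(0,1):B a2@(2,2):A a3@(5,3):A a4@(4,1):B a5@(2,3):A a6@(2,0):A a7@(0,2):A
t=5: a0@(1,1):A a1@(0,0):B a2@(2,2):A a3@(5,3):A a4@(4,1):B a5@(2,3):A a6@(2,0):A a7@(0,2):A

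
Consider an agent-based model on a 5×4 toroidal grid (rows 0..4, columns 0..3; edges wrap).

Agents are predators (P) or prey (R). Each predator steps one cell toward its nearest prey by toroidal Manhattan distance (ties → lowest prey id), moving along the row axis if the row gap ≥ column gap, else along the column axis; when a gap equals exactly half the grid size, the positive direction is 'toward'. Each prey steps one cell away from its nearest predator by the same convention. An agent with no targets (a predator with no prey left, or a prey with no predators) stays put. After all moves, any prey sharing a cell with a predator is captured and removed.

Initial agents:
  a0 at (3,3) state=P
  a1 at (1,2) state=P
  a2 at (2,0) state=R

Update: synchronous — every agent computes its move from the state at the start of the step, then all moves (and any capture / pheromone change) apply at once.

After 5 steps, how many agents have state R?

t=1: a0@(2,3):P a1@(1,3):P a2@(1,0):R
t=2: a0@(1,3):P a1@(1,0):P a2@(1,1):R
t=3: a0@(1,0):P a1@(1,1):P a2@(1,2):R
t=4: a0@(1,1):P a1@(1,2):P a2@(1,3):R
t=5: a0@(1,2):P a1@(1,3):P a2@(1,0):R

1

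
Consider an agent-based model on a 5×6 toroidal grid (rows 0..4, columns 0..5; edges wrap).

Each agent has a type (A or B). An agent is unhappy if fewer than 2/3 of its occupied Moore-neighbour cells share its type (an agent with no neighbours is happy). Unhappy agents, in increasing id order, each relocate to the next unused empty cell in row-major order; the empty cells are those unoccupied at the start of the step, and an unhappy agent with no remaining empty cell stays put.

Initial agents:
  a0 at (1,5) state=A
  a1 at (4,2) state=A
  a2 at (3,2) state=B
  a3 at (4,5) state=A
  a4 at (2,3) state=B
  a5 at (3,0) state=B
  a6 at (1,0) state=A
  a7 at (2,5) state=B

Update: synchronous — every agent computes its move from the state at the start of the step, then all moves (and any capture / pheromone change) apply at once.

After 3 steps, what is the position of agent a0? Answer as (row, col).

t=1: a0@(0,0):A a1@(0,1):A a2@(0,2):B a3@(0,3):A a4@(2,3):B a5@(0,4):B a6@(0,5):A a7@(1,1):B
t=2: a0@(0,0):A a1@(1,0):A a2@(1,2):B a3@(1,3):A a4@(2,3):B a5@(1,4):B a6@(1,5):A a7@(2,0):B
t=3: a0@(0,0):A a1@(1,0):A a2@(0,1):B a3@(0,2):A a4@(2,3):B a5@(0,3):B a6@(0,4):A a7@(0,5):B

(0, 0)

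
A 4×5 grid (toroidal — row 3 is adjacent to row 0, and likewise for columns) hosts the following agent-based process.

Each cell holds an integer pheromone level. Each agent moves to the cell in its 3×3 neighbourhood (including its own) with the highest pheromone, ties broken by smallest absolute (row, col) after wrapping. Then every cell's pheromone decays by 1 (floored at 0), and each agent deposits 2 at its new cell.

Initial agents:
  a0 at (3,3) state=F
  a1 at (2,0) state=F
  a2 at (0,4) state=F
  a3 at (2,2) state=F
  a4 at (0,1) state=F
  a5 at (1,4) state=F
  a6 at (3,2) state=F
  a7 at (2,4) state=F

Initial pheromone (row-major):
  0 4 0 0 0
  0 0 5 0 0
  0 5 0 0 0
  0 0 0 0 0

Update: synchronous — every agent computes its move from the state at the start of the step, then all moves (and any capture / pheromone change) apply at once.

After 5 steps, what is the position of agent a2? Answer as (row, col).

(0, 0)

t=1: a0@(0,2) a1@(2,1) a2@(0,0) a3@(1,2) a4@(1,2) a5@(0,0) a6@(2,1) a7@(1,0) | pheromone: 4 3 2 0 0 / 2 0 8 0 0 / 0 8 0 0 0 / 0 0 0 0 0
t=2: a0@(1,2) a1@(1,2) a2@(0,0) a3@(1,2) a4@(1,2) a5@(0,0) a6@(1,2) a7@(2,1) | pheromone: 7 2 1 0 0 / 1 0 17 0 0 / 0 9 0 0 0 / 0 0 0 0 0
t=3: a0@(1,2) a1@(1,2) a2@(0,0) a3@(1,2) a4@(1,2) a5@(0,0) a6@(1,2) a7@(1,2) | pheromone: 10 1 0 0 0 / 0 0 28 0 0 / 0 8 0 0 0 / 0 0 0 0 0
t=4: a0@(1,2) a1@(1,2) a2@(0,0) a3@(1,2) a4@(1,2) a5@(0,0) a6@(1,2) a7@(1,2) | pheromone: 13 0 0 0 0 / 0 0 39 0 0 / 0 7 0 0 0 / 0 0 0 0 0
t=5: a0@(1,2) a1@(1,2) a2@(0,0) a3@(1,2) a4@(1,2) a5@(0,0) a6@(1,2) a7@(1,2) | pheromone: 16 0 0 0 0 / 0 0 50 0 0 / 0 6 0 0 0 / 0 0 0 0 0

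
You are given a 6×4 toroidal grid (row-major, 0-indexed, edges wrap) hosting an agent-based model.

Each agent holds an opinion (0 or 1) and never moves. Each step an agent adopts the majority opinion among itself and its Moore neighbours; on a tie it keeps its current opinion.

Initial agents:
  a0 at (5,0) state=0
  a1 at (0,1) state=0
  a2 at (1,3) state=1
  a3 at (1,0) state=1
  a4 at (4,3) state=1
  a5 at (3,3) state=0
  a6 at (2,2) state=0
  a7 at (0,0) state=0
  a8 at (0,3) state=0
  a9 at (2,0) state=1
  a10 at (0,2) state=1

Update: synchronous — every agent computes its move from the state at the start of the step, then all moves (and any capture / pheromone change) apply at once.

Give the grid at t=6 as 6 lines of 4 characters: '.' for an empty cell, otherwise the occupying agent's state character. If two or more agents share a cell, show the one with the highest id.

t=1: a0@(5,0):0 a1@(0,1):0 a2@(1,3):1 a3@(1,0):1 a4@(4,3):0 a5@(3,3):0 a6@(2,2):0 a7@(0,0):0 a8@(0,3):0 a9@(2,0):1 a10@(0,2):1
t=2: (unchanged — steady state)

0010
1..1
1.0.
...0
...0
0...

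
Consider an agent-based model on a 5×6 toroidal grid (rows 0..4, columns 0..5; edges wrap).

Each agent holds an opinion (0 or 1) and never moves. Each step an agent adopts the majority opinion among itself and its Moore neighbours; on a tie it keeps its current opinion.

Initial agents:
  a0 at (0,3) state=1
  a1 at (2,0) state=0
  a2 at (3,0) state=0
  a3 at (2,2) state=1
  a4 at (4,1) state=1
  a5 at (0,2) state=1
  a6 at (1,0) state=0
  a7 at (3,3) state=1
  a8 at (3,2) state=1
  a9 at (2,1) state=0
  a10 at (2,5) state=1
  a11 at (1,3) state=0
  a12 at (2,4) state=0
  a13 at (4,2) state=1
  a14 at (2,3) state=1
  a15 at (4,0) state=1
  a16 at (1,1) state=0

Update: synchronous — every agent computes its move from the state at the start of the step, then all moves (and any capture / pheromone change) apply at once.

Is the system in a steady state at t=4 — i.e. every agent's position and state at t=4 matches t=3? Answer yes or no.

yes

t=1: a0@(0,3):1 a1@(2,0):0 a2@(3,0):0 a3@(2,2):1 a4@(4,1):1 a5@(0,2):1 a6@(1,0):0 a7@(3,3):1 a8@(3,2):1 a9@(2,1):0 a10@(2,5):0 a11@(1,3):1 a12@(2,4):1 a13@(4,2):1 a14@(2,3):1 a15@(4,0):1 a16@(1,1):0
t=2: (unchanged — steady state)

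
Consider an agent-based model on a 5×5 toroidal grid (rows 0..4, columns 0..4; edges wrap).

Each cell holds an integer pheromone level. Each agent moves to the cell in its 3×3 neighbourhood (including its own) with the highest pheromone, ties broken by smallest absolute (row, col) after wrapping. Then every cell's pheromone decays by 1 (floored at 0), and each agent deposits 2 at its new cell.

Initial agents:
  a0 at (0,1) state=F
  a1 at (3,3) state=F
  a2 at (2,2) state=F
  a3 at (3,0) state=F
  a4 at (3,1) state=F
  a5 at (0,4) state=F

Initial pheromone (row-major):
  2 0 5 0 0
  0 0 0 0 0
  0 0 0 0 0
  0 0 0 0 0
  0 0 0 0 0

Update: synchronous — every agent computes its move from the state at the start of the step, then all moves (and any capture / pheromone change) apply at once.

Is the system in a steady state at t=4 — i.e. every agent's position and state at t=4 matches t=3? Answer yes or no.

yes

t=1: a0@(0,2) a1@(2,2) a2@(1,1) a3@(2,0) a4@(2,0) a5@(0,0) | pheromone: 3 0 6 0 0 / 0 2 0 0 0 / 4 0 2 0 0 / 0 0 0 0 0 / 0 0 0 0 0
t=2: a0@(0,2) a1@(1,1) a2@(0,2) a3@(2,0) a4@(2,0) a5@(0,0) | pheromone: 4 0 9 0 0 / 0 3 0 0 0 / 7 0 1 0 0 / 0 0 0 0 0 / 0 0 0 0 0
t=3: a0@(0,2) a1@(0,2) a2@(0,2) a3@(2,0) a4@(2,0) a5@(0,0) | pheromone: 5 0 14 0 0 / 0 2 0 0 0 / 10 0 0 0 0 / 0 0 0 0 0 / 0 0 0 0 0
t=4: a0@(0,2) a1@(0,2) a2@(0,2) a3@(2,0) a4@(2,0) a5@(0,0) | pheromone: 6 0 19 0 0 / 0 1 0 0 0 / 13 0 0 0 0 / 0 0 0 0 0 / 0 0 0 0 0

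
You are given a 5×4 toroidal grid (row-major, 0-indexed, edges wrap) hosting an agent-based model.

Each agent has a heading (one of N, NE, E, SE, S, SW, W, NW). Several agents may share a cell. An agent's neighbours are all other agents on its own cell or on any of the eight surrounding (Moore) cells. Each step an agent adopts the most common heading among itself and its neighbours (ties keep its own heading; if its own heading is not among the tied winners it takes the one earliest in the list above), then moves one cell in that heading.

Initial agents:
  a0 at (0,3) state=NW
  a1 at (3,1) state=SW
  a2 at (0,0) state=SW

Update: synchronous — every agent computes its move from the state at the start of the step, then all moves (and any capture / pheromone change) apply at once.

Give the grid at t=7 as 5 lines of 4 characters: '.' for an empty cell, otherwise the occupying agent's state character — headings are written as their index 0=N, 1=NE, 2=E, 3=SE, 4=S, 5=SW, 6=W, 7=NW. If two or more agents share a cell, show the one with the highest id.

..5.
....
.5..
7...
....

t=1: a0@(4,2):NW a1@(4,0):SW a2@(1,3):SW
t=2: a0@(3,1):NW a1@(0,3):SW a2@(2,2):SW
t=3: a0@(2,0):NW a1@(1,2):SW a2@(3,1):SW
t=4: a0@(1,3):NW a1@(2,1):SW a2@(4,0):SW
t=5: a0@(0,2):NW a1@(3,0):SW a2@(0,3):SW
t=6: a0@(4,1):NW a1@(4,3):SW a2@(1,2):SW
t=7: a0@(3,0):NW a1@(0,2):SW a2@(2,1):SW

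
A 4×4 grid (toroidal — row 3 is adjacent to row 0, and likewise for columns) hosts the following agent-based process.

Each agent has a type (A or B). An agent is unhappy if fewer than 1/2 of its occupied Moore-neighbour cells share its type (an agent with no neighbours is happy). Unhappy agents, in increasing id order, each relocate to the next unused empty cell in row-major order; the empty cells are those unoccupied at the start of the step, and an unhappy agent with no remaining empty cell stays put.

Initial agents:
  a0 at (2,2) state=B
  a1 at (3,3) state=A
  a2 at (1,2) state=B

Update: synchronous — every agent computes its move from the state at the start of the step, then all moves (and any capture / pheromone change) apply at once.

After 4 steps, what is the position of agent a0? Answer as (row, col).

(2, 2)

t=1: a0@(2,2):B a1@(0,0):A a2@(1,2):B
t=2: (unchanged — steady state)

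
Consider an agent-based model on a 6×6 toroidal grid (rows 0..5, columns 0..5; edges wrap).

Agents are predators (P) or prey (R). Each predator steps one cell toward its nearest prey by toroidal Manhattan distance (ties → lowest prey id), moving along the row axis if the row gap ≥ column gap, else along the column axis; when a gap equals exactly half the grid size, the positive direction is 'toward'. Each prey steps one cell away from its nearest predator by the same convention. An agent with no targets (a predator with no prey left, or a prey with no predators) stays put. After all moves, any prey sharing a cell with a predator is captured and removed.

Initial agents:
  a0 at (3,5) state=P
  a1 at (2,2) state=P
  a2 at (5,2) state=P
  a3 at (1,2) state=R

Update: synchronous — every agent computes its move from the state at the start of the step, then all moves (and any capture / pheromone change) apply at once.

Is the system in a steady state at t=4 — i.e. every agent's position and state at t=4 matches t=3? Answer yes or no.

yes

t=1: a0@(3,0):P a1@(1,2):P a2@(0,2):P
t=2: (unchanged — steady state)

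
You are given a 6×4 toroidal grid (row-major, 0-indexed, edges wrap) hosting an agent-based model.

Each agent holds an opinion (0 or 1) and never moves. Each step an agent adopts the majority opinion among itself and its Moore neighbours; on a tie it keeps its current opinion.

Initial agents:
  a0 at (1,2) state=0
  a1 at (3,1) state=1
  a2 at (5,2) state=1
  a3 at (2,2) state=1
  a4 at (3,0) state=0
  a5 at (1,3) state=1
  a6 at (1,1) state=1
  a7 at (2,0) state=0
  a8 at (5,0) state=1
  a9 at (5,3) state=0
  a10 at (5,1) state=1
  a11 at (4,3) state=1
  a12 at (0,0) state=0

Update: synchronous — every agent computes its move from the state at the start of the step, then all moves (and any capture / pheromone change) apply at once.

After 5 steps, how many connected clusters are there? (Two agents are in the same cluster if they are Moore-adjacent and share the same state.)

t=1: a0@(1,2):1 a1@(3,1):1 a2@(5,2):1 a3@(2,2):1 a4@(3,0):0 a5@(1,3):0 a6@(1,1):0 a7@(2,0):1 a8@(5,0):1 a9@(5,3):1 a10@(5,1):1 a11@(4,3):1 a12@(0,0):1
t=2: a0@(1,2):1 a1@(3,1):1 a2@(5,2):1 a3@(2,2):1 a4@(3,0):1 a5@(1,3):1 a6@(1,1):1 a7@(2,0):0 a8@(5,0):1 a9@(5,3):1 a10@(5,1):1 a11@(4,3):1 a12@(0,0):1
t=3: a0@(1,2):1 a1@(3,1):1 a2@(5,2):1 a3@(2,2):1 a4@(3,0):1 a5@(1,3):1 a6@(1,1):1 a7@(2,0):1 a8@(5,0):1 a9@(5,3):1 a10@(5,1):1 a11@(4,3):1 a12@(0,0):1
t=4: (unchanged — steady state)

1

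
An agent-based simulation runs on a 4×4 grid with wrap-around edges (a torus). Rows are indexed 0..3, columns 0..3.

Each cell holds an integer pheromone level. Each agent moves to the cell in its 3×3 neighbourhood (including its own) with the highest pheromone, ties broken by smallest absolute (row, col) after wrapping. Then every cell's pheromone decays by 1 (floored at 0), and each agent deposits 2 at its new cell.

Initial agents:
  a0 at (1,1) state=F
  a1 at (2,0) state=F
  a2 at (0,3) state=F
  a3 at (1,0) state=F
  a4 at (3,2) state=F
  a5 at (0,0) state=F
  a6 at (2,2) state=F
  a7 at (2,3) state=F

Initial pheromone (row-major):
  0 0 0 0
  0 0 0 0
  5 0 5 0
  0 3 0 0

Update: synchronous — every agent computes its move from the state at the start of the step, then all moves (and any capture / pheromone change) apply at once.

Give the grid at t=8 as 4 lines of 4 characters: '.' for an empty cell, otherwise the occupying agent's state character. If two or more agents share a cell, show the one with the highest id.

....
....
F.F.
....

t=1: a0@(2,0) a1@(2,0) a2@(0,0) a3@(2,0) a4@(2,2) a5@(3,1) a6@(2,2) a7@(2,0) | pheromone: 2 0 0 0 / 0 0 0 0 / 12 0 8 0 / 0 4 0 0
t=2: a0@(2,0) a1@(2,0) a2@(3,1) a3@(2,0) a4@(2,2) a5@(2,0) a6@(2,2) a7@(2,0) | pheromone: 1 0 0 0 / 0 0 0 0 / 21 0 11 0 / 0 5 0 0
t=3: a0@(2,0) a1@(2,0) a2@(2,0) a3@(2,0) a4@(2,2) a5@(2,0) a6@(2,2) a7@(2,0) | pheromone: 0 0 0 0 / 0 0 0 0 / 32 0 14 0 / 0 4 0 0
t=4: a0@(2,0) a1@(2,0) a2@(2,0) a3@(2,0) a4@(2,2) a5@(2,0) a6@(2,2) a7@(2,0) | pheromone: 0 0 0 0 / 0 0 0 0 / 43 0 17 0 / 0 3 0 0
t=5: a0@(2,0) a1@(2,0) a2@(2,0) a3@(2,0) a4@(2,2) a5@(2,0) a6@(2,2) a7@(2,0) | pheromone: 0 0 0 0 / 0 0 0 0 / 54 0 20 0 / 0 2 0 0
t=6: a0@(2,0) a1@(2,0) a2@(2,0) a3@(2,0) a4@(2,2) a5@(2,0) a6@(2,2) a7@(2,0) | pheromone: 0 0 0 0 / 0 0 0 0 / 65 0 23 0 / 0 1 0 0
t=7: a0@(2,0) a1@(2,0) a2@(2,0) a3@(2,0) a4@(2,2) a5@(2,0) a6@(2,2) a7@(2,0) | pheromone: 0 0 0 0 / 0 0 0 0 / 76 0 26 0 / 0 0 0 0
t=8: a0@(2,0) a1@(2,0) a2@(2,0) a3@(2,0) a4@(2,2) a5@(2,0) a6@(2,2) a7@(2,0) | pheromone: 0 0 0 0 / 0 0 0 0 / 87 0 29 0 / 0 0 0 0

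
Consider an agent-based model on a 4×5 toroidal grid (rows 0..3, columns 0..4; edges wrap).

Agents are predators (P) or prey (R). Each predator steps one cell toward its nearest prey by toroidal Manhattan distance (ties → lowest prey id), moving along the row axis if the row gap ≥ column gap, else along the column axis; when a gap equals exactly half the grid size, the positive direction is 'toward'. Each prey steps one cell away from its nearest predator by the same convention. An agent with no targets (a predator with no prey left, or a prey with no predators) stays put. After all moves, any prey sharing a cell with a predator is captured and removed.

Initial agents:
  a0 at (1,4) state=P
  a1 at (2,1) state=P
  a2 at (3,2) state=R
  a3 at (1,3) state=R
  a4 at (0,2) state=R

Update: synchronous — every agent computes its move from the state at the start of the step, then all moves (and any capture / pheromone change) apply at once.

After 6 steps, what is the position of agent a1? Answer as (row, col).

t=1: a0@(1,3):P a1@(3,1):P a2@(0,2):R a3@(1,2):R a4@(0,1):R
t=2: a0@(1,2):P a1@(0,1):P a2@(3,2):R a3@(1,1):R a4@(1,1):R
t=3: a0@(1,1):P a1@(1,1):P a2@(2,2):R a3@(1,0):R a4@(1,0):R
t=4: a0@(1,0):P a1@(1,0):P a2@(3,2):R a3@(1,4):R a4@(1,4):R
t=5: a0@(1,4):P a1@(1,4):P a2@(2,2):R a3@(1,3):R a4@(1,3):R
t=6: a0@(1,3):P a1@(1,3):P a2@(2,1):R a3@(1,2):R a4@(1,2):R

(1, 3)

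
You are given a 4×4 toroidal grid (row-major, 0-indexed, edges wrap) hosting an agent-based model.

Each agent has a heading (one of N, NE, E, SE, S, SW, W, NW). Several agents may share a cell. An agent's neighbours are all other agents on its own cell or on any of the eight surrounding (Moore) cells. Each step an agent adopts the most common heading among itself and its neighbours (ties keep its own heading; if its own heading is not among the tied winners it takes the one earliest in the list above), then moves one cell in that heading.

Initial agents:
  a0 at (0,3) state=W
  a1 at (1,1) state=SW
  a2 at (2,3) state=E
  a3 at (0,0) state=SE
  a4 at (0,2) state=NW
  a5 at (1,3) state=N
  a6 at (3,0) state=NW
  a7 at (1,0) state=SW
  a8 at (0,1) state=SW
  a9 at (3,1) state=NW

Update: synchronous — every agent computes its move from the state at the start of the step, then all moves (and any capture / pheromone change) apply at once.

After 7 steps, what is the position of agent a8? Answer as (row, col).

t=1: a0@(3,2):NW a1@(2,0):SW a2@(2,0):E a3@(1,3):SW a4@(3,1):NW a5@(0,3):N a6@(2,3):NW a7@(2,3):SW a8@(1,0):SW a9@(2,0):NW
t=2: a0@(2,1):NW a1@(3,3):SW a2@(3,3):SW a3@(2,2):SW a4@(2,0):NW a5@(1,2):SW a6@(3,2):SW a7@(3,2):SW a8@(2,3):SW a9@(3,3):SW
t=3: a0@(3,0):SW a1@(0,2):SW a2@(0,2):SW a3@(3,1):SW a4@(3,3):SW a5@(2,1):SW a6@(0,1):SW a7@(0,1):SW a8@(3,2):SW a9@(0,2):SW
t=4: a0@(0,3):SW a1@(1,1):SW a2@(1,1):SW a3@(0,0):SW a4@(0,2):SW a5@(3,0):SW a6@(1,0):SW a7@(1,0):SW a8@(0,1):SW a9@(1,1):SW
t=5: a0@(1,2):SW a1@(2,0):SW a2@(2,0):SW a3@(1,3):SW a4@(1,1):SW a5@(0,3):SW a6@(2,3):SW a7@(2,3):SW a8@(1,0):SW a9@(2,0):SW
t=6: a0@(2,1):SW a1@(3,3):SW a2@(3,3):SW a3@(2,2):SW a4@(2,0):SW a5@(1,2):SW a6@(3,2):SW a7@(3,2):SW a8@(2,3):SW a9@(3,3):SW
t=7: a0@(3,0):SW a1@(0,2):SW a2@(0,2):SW a3@(3,1):SW a4@(3,3):SW a5@(2,1):SW a6@(0,1):SW a7@(0,1):SW a8@(3,2):SW a9@(0,2):SW

(3, 2)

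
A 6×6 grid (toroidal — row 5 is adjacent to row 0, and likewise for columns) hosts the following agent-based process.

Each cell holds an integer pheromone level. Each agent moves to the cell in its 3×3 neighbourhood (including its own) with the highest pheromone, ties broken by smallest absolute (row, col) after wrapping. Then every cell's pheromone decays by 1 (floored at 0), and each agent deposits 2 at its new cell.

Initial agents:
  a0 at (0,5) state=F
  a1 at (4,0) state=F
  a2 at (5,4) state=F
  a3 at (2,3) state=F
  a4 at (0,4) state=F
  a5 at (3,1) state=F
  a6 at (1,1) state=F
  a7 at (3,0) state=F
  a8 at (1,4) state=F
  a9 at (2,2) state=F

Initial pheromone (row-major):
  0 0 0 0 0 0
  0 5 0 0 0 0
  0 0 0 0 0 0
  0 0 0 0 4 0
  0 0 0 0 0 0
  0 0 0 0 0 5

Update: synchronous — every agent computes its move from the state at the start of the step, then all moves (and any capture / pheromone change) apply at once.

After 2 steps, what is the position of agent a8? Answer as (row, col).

t=1: a0@(5,5) a1@(5,5) a2@(5,5) a3@(3,4) a4@(5,5) a5@(2,0) a6@(1,1) a7@(2,0) a8@(0,3) a9@(1,1) | pheromone: 0 0 0 2 0 0 / 0 8 0 0 0 0 / 4 0 0 0 0 0 / 0 0 0 0 5 0 / 0 0 0 0 0 0 / 0 0 0 0 0 12
t=2: a0@(5,5) a1@(5,5) a2@(5,5) a3@(3,4) a4@(5,5) a5@(1,1) a6@(1,1) a7@(1,1) a8@(0,3) a9@(1,1) | pheromone: 0 0 0 3 0 0 / 0 15 0 0 0 0 / 3 0 0 0 0 0 / 0 0 0 0 6 0 / 0 0 0 0 0 0 / 0 0 0 0 0 19

(0, 3)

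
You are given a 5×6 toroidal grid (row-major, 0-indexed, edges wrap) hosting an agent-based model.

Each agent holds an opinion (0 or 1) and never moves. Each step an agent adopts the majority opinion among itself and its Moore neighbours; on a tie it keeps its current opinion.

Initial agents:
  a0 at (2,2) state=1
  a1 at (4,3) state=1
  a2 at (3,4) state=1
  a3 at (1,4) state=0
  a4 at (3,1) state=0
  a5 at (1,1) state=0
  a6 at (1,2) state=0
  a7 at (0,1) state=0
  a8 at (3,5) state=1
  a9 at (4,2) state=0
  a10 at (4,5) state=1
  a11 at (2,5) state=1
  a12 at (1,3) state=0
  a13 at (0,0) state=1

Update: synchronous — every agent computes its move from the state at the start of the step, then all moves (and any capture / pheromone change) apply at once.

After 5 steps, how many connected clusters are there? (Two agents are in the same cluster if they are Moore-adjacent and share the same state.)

2

t=1: a0@(2,2):0 a1@(4,3):1 a2@(3,4):1 a3@(1,4):0 a4@(3,1):0 a5@(1,1):0 a6@(1,2):0 a7@(0,1):0 a8@(3,5):1 a9@(4,2):0 a10@(4,5):1 a11@(2,5):1 a12@(1,3):0 a13@(0,0):1
t=2: (unchanged — steady state)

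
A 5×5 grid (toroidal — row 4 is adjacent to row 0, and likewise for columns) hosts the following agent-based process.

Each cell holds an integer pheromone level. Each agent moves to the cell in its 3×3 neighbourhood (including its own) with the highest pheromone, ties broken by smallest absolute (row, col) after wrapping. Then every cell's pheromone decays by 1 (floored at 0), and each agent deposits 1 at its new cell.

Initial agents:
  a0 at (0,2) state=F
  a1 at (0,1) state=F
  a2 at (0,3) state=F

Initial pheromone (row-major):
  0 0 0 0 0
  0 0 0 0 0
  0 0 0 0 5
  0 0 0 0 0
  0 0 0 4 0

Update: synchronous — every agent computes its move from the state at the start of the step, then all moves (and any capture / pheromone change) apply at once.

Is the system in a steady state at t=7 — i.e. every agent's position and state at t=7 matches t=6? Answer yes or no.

yes

t=1: a0@(4,3) a1@(0,0) a2@(4,3) | pheromone: 1 0 0 0 0 / 0 0 0 0 0 / 0 0 0 0 4 / 0 0 0 0 0 / 0 0 0 5 0
t=2: a0@(4,3) a1@(0,0) a2@(4,3) | pheromone: 1 0 0 0 0 / 0 0 0 0 0 / 0 0 0 0 3 / 0 0 0 0 0 / 0 0 0 6 0
t=3: a0@(4,3) a1@(0,0) a2@(4,3) | pheromone: 1 0 0 0 0 / 0 0 0 0 0 / 0 0 0 0 2 / 0 0 0 0 0 / 0 0 0 7 0
t=4: a0@(4,3) a1@(0,0) a2@(4,3) | pheromone: 1 0 0 0 0 / 0 0 0 0 0 / 0 0 0 0 1 / 0 0 0 0 0 / 0 0 0 8 0
t=5: a0@(4,3) a1@(0,0) a2@(4,3) | pheromone: 1 0 0 0 0 / 0 0 0 0 0 / 0 0 0 0 0 / 0 0 0 0 0 / 0 0 0 9 0
t=6: a0@(4,3) a1@(0,0) a2@(4,3) | pheromone: 1 0 0 0 0 / 0 0 0 0 0 / 0 0 0 0 0 / 0 0 0 0 0 / 0 0 0 10 0
t=7: a0@(4,3) a1@(0,0) a2@(4,3) | pheromone: 1 0 0 0 0 / 0 0 0 0 0 / 0 0 0 0 0 / 0 0 0 0 0 / 0 0 0 11 0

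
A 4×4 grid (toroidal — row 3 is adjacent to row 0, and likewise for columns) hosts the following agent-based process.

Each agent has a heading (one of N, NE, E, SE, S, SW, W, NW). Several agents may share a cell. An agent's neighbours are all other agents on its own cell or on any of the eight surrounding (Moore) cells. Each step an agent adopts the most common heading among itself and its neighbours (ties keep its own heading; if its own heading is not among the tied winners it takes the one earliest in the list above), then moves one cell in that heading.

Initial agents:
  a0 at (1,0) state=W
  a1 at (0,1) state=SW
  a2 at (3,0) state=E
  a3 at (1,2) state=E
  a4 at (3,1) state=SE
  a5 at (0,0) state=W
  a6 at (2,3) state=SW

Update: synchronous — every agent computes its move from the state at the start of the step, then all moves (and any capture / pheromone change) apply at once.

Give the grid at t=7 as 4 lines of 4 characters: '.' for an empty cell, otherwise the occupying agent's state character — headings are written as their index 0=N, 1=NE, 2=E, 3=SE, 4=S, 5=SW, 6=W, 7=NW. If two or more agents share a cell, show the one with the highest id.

t=1: a0@(1,3):W a1@(0,2):E a2@(0,3):SW a3@(2,1):SW a4@(0,2):SE a5@(0,3):W a6@(2,0):E
t=2: a0@(1,2):W a1@(0,1):W a2@(0,2):W a3@(3,0):SW a4@(0,1):W a5@(0,2):W a6@(2,1):E
t=3: a0@(1,1):W a1@(0,0):W a2@(0,1):W a3@(3,3):W a4@(0,0):W a5@(0,1):W a6@(2,2):E
t=4: a0@(1,0):W a1@(0,3):W a2@(0,0):W a3@(3,2):W a4@(0,3):W a5@(0,0):W a6@(2,1):W
t=5: a0@(1,3):W a1@(0,2):W a2@(0,3):W a3@(3,1):W a4@(0,2):W a5@(0,3):W a6@(2,0):W
t=6: a0@(1,2):W a1@(0,1):W a2@(0,2):W a3@(3,0):W a4@(0,1):W a5@(0,2):W a6@(2,3):W
t=7: a0@(1,1):W a1@(0,0):W a2@(0,1):W a3@(3,3):W a4@(0,0):W a5@(0,1):W a6@(2,2):W

66..
.6..
..6.
...6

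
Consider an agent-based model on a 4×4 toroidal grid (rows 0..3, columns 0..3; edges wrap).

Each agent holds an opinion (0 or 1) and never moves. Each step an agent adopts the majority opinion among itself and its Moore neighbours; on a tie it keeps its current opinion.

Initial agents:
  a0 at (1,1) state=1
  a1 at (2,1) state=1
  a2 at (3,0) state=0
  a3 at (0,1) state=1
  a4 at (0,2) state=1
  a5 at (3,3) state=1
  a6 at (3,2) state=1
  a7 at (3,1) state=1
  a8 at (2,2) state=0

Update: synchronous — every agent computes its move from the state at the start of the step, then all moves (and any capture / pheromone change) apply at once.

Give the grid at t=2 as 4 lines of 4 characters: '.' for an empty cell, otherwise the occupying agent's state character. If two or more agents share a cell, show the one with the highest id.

.11.
.1..
.11.
1111

t=1: a0@(1,1):1 a1@(2,1):1 a2@(3,0):1 a3@(0,1):1 a4@(0,2):1 a5@(3,3):1 a6@(3,2):1 a7@(3,1):1 a8@(2,2):1
t=2: (unchanged — steady state)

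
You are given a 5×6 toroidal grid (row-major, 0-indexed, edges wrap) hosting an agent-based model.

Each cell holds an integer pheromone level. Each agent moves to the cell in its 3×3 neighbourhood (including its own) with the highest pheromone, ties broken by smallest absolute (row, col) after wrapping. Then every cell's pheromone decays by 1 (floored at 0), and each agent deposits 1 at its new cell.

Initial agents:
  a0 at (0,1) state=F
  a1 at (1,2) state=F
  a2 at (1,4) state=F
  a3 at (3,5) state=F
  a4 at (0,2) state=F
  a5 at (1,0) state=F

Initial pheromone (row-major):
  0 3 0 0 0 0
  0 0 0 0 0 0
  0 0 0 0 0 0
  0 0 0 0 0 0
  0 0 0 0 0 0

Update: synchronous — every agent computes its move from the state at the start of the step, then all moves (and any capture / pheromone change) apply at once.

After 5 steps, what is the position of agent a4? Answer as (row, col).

(0, 1)

t=1: a0@(0,1) a1@(0,1) a2@(0,3) a3@(2,0) a4@(0,1) a5@(0,1) | pheromone: 0 6 0 1 0 0 / 0 0 0 0 0 0 / 1 0 0 0 0 0 / 0 0 0 0 0 0 / 0 0 0 0 0 0
t=2: a0@(0,1) a1@(0,1) a2@(0,3) a3@(2,0) a4@(0,1) a5@(0,1) | pheromone: 0 9 0 1 0 0 / 0 0 0 0 0 0 / 1 0 0 0 0 0 / 0 0 0 0 0 0 / 0 0 0 0 0 0
t=3: a0@(0,1) a1@(0,1) a2@(0,3) a3@(2,0) a4@(0,1) a5@(0,1) | pheromone: 0 12 0 1 0 0 / 0 0 0 0 0 0 / 1 0 0 0 0 0 / 0 0 0 0 0 0 / 0 0 0 0 0 0
t=4: a0@(0,1) a1@(0,1) a2@(0,3) a3@(2,0) a4@(0,1) a5@(0,1) | pheromone: 0 15 0 1 0 0 / 0 0 0 0 0 0 / 1 0 0 0 0 0 / 0 0 0 0 0 0 / 0 0 0 0 0 0
t=5: a0@(0,1) a1@(0,1) a2@(0,3) a3@(2,0) a4@(0,1) a5@(0,1) | pheromone: 0 18 0 1 0 0 / 0 0 0 0 0 0 / 1 0 0 0 0 0 / 0 0 0 0 0 0 / 0 0 0 0 0 0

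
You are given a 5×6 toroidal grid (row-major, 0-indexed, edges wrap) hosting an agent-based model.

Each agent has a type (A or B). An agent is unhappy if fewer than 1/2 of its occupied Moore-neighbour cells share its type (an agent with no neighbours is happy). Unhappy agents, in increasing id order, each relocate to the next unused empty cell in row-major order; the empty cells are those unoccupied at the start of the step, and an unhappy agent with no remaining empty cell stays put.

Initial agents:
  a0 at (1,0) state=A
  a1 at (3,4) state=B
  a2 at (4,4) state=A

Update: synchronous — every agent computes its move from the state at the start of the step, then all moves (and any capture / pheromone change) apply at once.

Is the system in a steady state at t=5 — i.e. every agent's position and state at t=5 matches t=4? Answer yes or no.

no

t=1: a0@(1,0):A a1@(0,0):B a2@(0,1):A
t=2: a0@(1,0):A a1@(0,2):B a2@(0,1):A
t=3: a0@(1,0):A a1@(0,0):B a2@(0,1):A
t=4: a0@(1,0):A a1@(0,2):B a2@(0,1):A
t=5: a0@(1,0):A a1@(0,0):B a2@(0,1):A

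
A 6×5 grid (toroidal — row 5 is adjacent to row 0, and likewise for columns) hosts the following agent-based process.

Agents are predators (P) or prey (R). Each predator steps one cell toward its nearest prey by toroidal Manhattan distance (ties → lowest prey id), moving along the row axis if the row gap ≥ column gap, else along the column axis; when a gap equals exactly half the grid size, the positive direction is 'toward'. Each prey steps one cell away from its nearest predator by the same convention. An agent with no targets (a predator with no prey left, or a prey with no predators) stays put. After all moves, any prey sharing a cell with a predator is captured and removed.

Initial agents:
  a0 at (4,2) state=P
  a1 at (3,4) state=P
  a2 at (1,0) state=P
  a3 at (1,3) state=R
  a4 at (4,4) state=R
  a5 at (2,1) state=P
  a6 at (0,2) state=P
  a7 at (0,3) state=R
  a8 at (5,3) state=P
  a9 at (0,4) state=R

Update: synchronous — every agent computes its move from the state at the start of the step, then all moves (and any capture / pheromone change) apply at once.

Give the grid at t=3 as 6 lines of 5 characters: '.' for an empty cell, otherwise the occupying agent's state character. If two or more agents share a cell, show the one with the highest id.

t=1: a0@(4,3):P a1@(4,4):P a2@(1,4):P a3@(1,2):R a4@(5,4):R a5@(2,2):P a6@(0,3):P a7@(0,4):R a8@(0,3):P a9@(5,4):R
t=2: a0@(5,3):P a1@(5,4):P a2@(0,4):P a3@(0,2):R a5@(1,2):P a6@(0,4):P a8@(0,4):P
t=3: a0@(0,3):P a1@(5,3):P a2@(0,3):P a3@(5,2):R a5@(0,2):P a6@(0,3):P a8@(0,3):P

..PP.
.....
.....
.....
.....
..RP.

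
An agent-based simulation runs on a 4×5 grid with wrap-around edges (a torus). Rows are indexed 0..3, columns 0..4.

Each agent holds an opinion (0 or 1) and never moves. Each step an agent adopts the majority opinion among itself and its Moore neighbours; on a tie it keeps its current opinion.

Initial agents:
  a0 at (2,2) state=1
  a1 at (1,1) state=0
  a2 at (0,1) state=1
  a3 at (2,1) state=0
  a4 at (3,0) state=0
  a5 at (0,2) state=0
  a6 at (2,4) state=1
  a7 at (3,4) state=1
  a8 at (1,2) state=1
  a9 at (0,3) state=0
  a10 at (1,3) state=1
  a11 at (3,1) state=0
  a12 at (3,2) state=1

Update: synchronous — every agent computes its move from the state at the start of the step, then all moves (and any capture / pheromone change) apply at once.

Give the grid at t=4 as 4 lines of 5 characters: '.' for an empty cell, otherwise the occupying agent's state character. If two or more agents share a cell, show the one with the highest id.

t=1: a0@(2,2):1 a1@(1,1):0 a2@(0,1):0 a3@(2,1):0 a4@(3,0):0 a5@(0,2):0 a6@(2,4):1 a7@(3,4):1 a8@(1,2):1 a9@(0,3):1 a10@(1,3):1 a11@(3,1):0 a12@(3,2):0
t=2: a0@(2,2):0 a1@(1,1):0 a2@(0,1):0 a3@(2,1):0 a4@(3,0):0 a5@(0,2):0 a6@(2,4):1 a7@(3,4):1 a8@(1,2):1 a9@(0,3):1 a10@(1,3):1 a11@(3,1):0 a12@(3,2):0
t=3: a0@(2,2):0 a1@(1,1):0 a2@(0,1):0 a3@(2,1):0 a4@(3,0):0 a5@(0,2):0 a6@(2,4):1 a7@(3,4):1 a8@(1,2):0 a9@(0,3):1 a10@(1,3):1 a11@(3,1):0 a12@(3,2):0
t=4: (unchanged — steady state)

.001.
.001.
.00.1
000.1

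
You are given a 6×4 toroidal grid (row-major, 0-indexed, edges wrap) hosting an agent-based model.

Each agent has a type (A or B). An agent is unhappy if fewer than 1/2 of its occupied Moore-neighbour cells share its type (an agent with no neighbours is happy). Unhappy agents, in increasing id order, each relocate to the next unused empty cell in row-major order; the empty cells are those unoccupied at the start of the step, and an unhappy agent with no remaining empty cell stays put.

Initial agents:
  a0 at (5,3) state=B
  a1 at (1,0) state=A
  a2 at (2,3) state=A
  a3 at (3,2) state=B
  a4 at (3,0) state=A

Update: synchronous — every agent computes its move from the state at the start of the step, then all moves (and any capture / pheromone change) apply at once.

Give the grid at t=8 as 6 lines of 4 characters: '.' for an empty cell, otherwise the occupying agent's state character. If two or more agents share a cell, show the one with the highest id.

B...
A...
...A
A...
....
...B

t=1: a0@(5,3):B a1@(1,0):A a2@(2,3):A a3@(0,0):B a4@(3,0):A
t=2: (unchanged — steady state)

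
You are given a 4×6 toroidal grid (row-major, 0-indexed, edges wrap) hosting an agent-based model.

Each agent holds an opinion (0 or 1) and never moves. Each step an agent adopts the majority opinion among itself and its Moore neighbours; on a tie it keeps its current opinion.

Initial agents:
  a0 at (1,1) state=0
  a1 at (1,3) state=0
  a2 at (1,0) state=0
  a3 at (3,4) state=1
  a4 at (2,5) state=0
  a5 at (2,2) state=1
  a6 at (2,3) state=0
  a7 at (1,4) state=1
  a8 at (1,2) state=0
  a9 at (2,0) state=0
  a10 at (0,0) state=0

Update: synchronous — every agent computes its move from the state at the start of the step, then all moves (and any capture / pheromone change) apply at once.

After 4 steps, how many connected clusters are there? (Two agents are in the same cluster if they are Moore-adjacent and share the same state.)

1

t=1: a0@(1,1):0 a1@(1,3):0 a2@(1,0):0 a3@(3,4):0 a4@(2,5):0 a5@(2,2):0 a6@(2,3):0 a7@(1,4):0 a8@(1,2):0 a9@(2,0):0 a10@(0,0):0
t=2: (unchanged — steady state)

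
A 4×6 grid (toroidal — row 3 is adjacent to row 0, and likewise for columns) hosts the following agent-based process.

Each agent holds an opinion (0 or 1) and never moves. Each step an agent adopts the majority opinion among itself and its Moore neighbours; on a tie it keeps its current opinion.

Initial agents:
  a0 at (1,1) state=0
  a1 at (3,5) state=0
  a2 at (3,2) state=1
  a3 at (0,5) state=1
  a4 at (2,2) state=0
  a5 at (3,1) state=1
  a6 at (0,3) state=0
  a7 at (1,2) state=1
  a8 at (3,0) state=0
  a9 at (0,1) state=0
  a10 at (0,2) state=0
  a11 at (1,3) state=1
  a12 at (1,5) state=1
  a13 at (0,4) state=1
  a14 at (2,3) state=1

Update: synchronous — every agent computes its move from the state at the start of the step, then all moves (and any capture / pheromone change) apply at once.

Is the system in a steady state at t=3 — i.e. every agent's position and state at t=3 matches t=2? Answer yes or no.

t=1: a0@(1,1):0 a1@(3,5):0 a2@(3,2):0 a3@(0,5):1 a4@(2,2):1 a5@(3,1):0 a6@(0,3):1 a7@(1,2):0 a8@(3,0):0 a9@(0,1):0 a10@(0,2):0 a11@(1,3):1 a12@(1,5):1 a13@(0,4):1 a14@(2,3):1
t=2: a0@(1,1):0 a1@(3,5):0 a2@(3,2):0 a3@(0,5):1 a4@(2,2):0 a5@(3,1):0 a6@(0,3):1 a7@(1,2):0 a8@(3,0):0 a9@(0,1):0 a10@(0,2):0 a11@(1,3):1 a12@(1,5):1 a13@(0,4):1 a14@(2,3):1
t=3: a0@(1,1):0 a1@(3,5):0 a2@(3,2):0 a3@(0,5):1 a4@(2,2):0 a5@(3,1):0 a6@(0,3):1 a7@(1,2):0 a8@(3,0):0 a9@(0,1):0 a10@(0,2):0 a11@(1,3):1 a12@(1,5):1 a13@(0,4):1 a14@(2,3):0

no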